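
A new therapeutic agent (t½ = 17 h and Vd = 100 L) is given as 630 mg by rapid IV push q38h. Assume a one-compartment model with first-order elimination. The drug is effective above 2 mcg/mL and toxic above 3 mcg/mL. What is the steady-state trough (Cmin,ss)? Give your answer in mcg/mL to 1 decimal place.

1.7 mcg/mL

k = ln2/t½ = ln2/17 ≈ 0.040773 h⁻¹; fraction remaining f = e^(−kτ) = e^(−0.040773×38) ≈ 0.2124.
Accumulation ratio R = 1/(1 − f) ≈ 1/0.7876 ≈ 1.2697.
Each bolus raises the concentration by D/Vd = 630/100 ≈ 6.300 mcg/mL.
Steady-state peak Cmax,ss = C₀·R ≈ 6.300 × 1.2697 ≈ 7.999 mcg/mL.
Steady-state trough Cmin,ss = Cmax,ss·f ≈ 7.999 × 0.2124 ≈ 1.699 mcg/mL.
Trough 1.7 mcg/mL vs MEC 2 mcg/mL: subtherapeutic.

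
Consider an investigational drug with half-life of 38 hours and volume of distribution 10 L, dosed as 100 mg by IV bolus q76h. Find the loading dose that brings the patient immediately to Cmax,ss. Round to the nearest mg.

133 mg

f = (1/2)^(76/38) ≈ 0.250000; accumulation ratio R = 1/(1−f) ≈ 1.33333.
Loading dose to hit Cmax,ss on first dose: D_load = D_maint·R ≈ 100 × 1.33333 ≈ 133.33 mg.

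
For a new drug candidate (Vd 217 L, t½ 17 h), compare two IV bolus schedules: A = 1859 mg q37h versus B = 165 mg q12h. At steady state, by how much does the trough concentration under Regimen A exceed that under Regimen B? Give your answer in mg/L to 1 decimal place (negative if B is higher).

1.2 mg/L

Regimen A: f = (1/2)^(37/17) ≈ 0.2212; Cmin,ss = (1859/217)·f/(1−f) ≈ 2.433 mg/L.
Regimen B: f = (1/2)^(12/17) ≈ 0.6131; Cmin,ss = (165/217)·f/(1−f) ≈ 1.205 mg/L.
Difference ≈ 2.433 − 1.205 ≈ 1.228 mg/L.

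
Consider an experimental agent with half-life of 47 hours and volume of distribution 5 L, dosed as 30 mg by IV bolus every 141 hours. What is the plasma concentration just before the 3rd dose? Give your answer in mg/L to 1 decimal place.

0.8 mg/L

f = (1/2)^(τ/t½) = (1/2)^(141/47) ≈ 0.1250.
C₀ = D/Vd = 30/5 ≈ 6.000 mg/L.
Before the 3rd dose, 2 doses have been given. Superposition: Cmin = C₀·(f + f²).
≈ 6.000 × (0.1250 + 0.0156) ≈ 6.000 × 0.1406 ≈ 0.844 mg/L.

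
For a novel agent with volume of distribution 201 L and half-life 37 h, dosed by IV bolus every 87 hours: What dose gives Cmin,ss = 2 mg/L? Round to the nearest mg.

1649 mg

τ/t½ = 87/37 ≈ 2.3514, so f = (1/2)^(87/37) ≈ 0.195962.
Cmin,ss = (D/Vd)·f/(1−f), so D = Cmin,ss·Vd·(1−f)/f.
D = 2 × 201 × (1−f)/f ≈ 2 × 201 × 4.10303 ≈ 1649.42 mg.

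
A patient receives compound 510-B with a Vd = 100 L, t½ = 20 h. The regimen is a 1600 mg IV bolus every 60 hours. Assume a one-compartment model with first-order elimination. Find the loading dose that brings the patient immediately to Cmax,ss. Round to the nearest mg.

f = (1/2)^(60/20) ≈ 0.125000; accumulation ratio R = 1/(1−f) ≈ 1.14286.
Loading dose to hit Cmax,ss on first dose: D_load = D_maint·R ≈ 1600 × 1.14286 ≈ 1828.58 mg.

1829 mg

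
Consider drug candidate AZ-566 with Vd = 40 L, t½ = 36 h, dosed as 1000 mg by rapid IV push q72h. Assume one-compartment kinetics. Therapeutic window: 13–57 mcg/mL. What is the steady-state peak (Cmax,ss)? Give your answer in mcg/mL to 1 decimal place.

33.3 mcg/mL

τ = 72 h = 2 half-lives, so f = (1/2)^2 = 0.25.
Accumulation ratio R = 1/(1 − f) = 1/0.75 = 4/3.
Single-dose peak C₀ = D/Vd = 1000/40 = 25 mcg/mL.
Steady-state peak Cmax,ss = C₀·R = 25 × 4/3 ≈ 33.333 mcg/mL.
Peak 33.3 mcg/mL vs MTC 57 mcg/mL: below toxic threshold.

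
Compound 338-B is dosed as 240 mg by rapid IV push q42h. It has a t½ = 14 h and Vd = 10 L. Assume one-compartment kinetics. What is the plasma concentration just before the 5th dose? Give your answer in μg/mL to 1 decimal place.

f = (1/2)^(τ/t½) = (1/2)^(42/14) ≈ 0.1250.
C₀ = D/Vd = 240/10 ≈ 24.000 μg/mL.
Before the 5th dose, 4 doses have been given. Superposition: Cmin = C₀·(f + f² + … + f^4).
≈ 24.000 × (0.1250 + 0.0156 + 0.0020 + 0.0002) ≈ 24.000 × 0.1428 ≈ 3.427 μg/mL.

3.4 μg/mL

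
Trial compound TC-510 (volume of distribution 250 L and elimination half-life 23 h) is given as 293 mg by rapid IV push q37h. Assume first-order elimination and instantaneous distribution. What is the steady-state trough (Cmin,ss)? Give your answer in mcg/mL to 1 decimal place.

k = ln2/t½ = ln2/23 ≈ 0.030137 h⁻¹; fraction remaining f = e^(−kτ) = e^(−0.030137×37) ≈ 0.3279.
Each bolus raises the concentration by D/Vd = 293/250 ≈ 1.172 mcg/mL.
Steady-state trough Cmin,ss = C₀·f/(1−f) ≈ 1.172 × 0.3279/0.6721 ≈ 0.572 mcg/mL.

0.6 mcg/mL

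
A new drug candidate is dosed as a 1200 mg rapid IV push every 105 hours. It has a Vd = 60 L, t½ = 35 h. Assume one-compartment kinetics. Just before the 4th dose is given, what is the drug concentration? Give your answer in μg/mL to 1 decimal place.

2.9 μg/mL

f = (1/2)^(τ/t½) = (1/2)^(105/35) ≈ 0.1250.
C₀ = D/Vd = 1200/60 ≈ 20.000 μg/mL.
Before the 4th dose, 3 doses have been given. Superposition: Cmin = C₀·(f + f² + … + f^3).
≈ 20.000 × (0.1250 + 0.0156 + 0.0020) ≈ 20.000 × 0.1426 ≈ 2.852 μg/mL.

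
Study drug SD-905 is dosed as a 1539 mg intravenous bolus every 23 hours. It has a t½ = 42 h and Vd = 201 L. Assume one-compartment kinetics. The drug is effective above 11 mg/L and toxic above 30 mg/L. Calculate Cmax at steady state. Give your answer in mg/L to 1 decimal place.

τ/t½ = 23/42 ≈ 0.54762, so fraction remaining f = (1/2)^(23/42) ≈ 0.6841.
At steady state, accumulation factor R = 1/(1 − e^(−kτ)) ≈ 3.1656.
Single-dose peak C₀ = D/Vd = 1539/201 ≈ 7.657 mg/L.
Cmax,ss = C₀/(1 − f) ≈ 7.657/0.3159 ≈ 24.239 mg/L.
Peak 24.2 mg/L vs MTC 30 mg/L: below toxic threshold.

24.2 mg/L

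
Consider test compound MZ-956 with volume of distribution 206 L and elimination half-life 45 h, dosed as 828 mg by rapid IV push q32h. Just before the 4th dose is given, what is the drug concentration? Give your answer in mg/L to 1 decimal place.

f = (1/2)^(τ/t½) = (1/2)^(32/45) ≈ 0.6108.
C₀ = D/Vd = 828/206 ≈ 4.019 mg/L.
Before the 4th dose, 3 doses have been given. Superposition: Cmin = C₀·(f + f² + … + f^3).
≈ 4.019 × (0.6108 + 0.3731 + 0.2279) ≈ 4.019 × 1.2118 ≈ 4.870 mg/L.

4.9 mg/L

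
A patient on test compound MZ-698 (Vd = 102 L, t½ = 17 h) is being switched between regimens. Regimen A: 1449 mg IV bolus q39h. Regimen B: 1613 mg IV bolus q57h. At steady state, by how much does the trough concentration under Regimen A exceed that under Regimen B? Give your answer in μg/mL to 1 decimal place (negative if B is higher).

Regimen A: f = (1/2)^(39/17) ≈ 0.2039; Cmin,ss = (1449/102)·f/(1−f) ≈ 3.638 μg/mL.
Regimen B: f = (1/2)^(57/17) ≈ 0.0979; Cmin,ss = (1613/102)·f/(1−f) ≈ 1.716 μg/mL.
Difference ≈ 3.638 − 1.716 ≈ 1.922 μg/mL.

1.9 μg/mL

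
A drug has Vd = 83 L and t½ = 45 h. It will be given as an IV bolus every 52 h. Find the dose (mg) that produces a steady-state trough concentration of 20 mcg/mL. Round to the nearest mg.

τ/t½ = 52/45 ≈ 1.1556, so f = (1/2)^(52/45) ≈ 0.448893.
Cmin,ss = (D/Vd)·f/(1−f), so D = Cmin,ss·Vd·(1−f)/f.
D = 20 × 83 × (1−f)/f ≈ 20 × 83 × 1.22770 ≈ 2037.98 mg.

2038 mg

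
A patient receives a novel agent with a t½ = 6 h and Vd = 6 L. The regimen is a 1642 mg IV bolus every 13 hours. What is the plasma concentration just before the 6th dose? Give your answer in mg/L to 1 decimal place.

f = (1/2)^(τ/t½) = (1/2)^(13/6) ≈ 0.2227.
C₀ = D/Vd = 1642/6 ≈ 273.667 mg/L.
Before the 6th dose, 5 doses have been given. Superposition: Cmin = C₀·(f + f² + … + f^5).
≈ 273.667 × (0.2227 + 0.0496 + 0.0110 + 0.0025 + 0.0005) ≈ 273.667 × 0.2863 ≈ 78.351 mg/L.

78.4 mg/L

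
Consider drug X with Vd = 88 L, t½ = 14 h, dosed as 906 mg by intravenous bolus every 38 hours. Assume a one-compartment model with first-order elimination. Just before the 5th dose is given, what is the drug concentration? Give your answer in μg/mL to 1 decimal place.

1.8 μg/mL

f = (1/2)^(τ/t½) = (1/2)^(38/14) ≈ 0.1524.
C₀ = D/Vd = 906/88 ≈ 10.295 μg/mL.
Before the 5th dose, 4 doses have been given. Superposition: Cmin = C₀·(f + f² + … + f^4).
≈ 10.295 × (0.1524 + 0.0232 + 0.0035 + 0.0005) ≈ 10.295 × 0.1796 ≈ 1.849 μg/mL.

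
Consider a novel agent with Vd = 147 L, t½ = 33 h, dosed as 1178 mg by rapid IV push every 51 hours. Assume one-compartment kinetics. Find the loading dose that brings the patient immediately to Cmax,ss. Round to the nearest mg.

f = (1/2)^(51/33) ≈ 0.342588; accumulation ratio R = 1/(1−f) ≈ 1.52112.
Loading dose to hit Cmax,ss on first dose: D_load = D_maint·R ≈ 1178 × 1.52112 ≈ 1791.88 mg.

1792 mg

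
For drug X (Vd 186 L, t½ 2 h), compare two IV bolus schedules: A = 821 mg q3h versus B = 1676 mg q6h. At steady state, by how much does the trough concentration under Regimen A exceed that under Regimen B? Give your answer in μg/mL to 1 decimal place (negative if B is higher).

1.1 μg/mL

Regimen A: f = (1/2)^(3/2) ≈ 0.3536; Cmin,ss = (821/186)·f/(1−f) ≈ 2.415 μg/mL.
Regimen B: f = (1/2)^(6/2) ≈ 0.1250; Cmin,ss = (1676/186)·f/(1−f) ≈ 1.287 μg/mL.
Difference ≈ 2.415 − 1.287 ≈ 1.128 μg/mL.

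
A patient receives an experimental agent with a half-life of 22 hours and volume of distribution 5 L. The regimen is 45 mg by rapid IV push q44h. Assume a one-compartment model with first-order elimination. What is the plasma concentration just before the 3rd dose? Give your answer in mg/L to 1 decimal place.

2.8 mg/L

f = (1/2)^(τ/t½) = (1/2)^(44/22) ≈ 0.2500.
C₀ = D/Vd = 45/5 ≈ 9.000 mg/L.
Before the 3rd dose, 2 doses have been given. Superposition: Cmin = C₀·(f + f²).
≈ 9.000 × (0.2500 + 0.0625) ≈ 9.000 × 0.3125 ≈ 2.812 mg/L.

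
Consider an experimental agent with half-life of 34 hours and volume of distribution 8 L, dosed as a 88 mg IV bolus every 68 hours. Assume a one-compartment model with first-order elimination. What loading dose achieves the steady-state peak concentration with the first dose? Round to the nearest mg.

117 mg

f = (1/2)^(68/34) ≈ 0.250000; accumulation ratio R = 1/(1−f) ≈ 1.33333.
Loading dose to hit Cmax,ss on first dose: D_load = D_maint·R ≈ 88 × 1.33333 ≈ 117.33 mg.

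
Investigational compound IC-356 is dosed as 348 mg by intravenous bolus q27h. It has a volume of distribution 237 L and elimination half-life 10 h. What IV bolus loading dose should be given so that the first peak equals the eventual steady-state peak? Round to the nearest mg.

411 mg

f = (1/2)^(27/10) ≈ 0.153893; accumulation ratio R = 1/(1−f) ≈ 1.18188.
Loading dose to hit Cmax,ss on first dose: D_load = D_maint·R ≈ 348 × 1.18188 ≈ 411.29 mg.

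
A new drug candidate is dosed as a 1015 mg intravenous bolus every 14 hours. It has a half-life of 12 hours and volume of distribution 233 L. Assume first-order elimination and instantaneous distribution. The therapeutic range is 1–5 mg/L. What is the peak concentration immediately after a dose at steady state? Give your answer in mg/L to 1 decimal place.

τ/t½ = 14/12 ≈ 1.1667, so fraction remaining f = (1/2)^(14/12) ≈ 0.4454.
At steady state, accumulation factor R = 1/(1 − e^(−kτ)) ≈ 1.8031.
Single-dose peak C₀ = D/Vd = 1015/233 ≈ 4.356 mg/L.
Steady-state peak Cmax,ss = C₀·R ≈ 4.356 × 1.8031 ≈ 7.854 mg/L.
Peak 7.9 mg/L vs MTC 5 mg/L: exceeds toxic threshold.

7.9 mg/L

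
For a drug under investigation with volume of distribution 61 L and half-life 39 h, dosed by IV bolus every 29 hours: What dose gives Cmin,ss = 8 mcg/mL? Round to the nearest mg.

τ/t½ = 29/39 ≈ 0.74359, so f = (1/2)^(29/39) ≈ 0.597251.
Cmin,ss = (D/Vd)·f/(1−f), so D = Cmin,ss·Vd·(1−f)/f.
D = 8 × 61 × (1−f)/f ≈ 8 × 61 × 0.67434 ≈ 329.08 mg.

329 mg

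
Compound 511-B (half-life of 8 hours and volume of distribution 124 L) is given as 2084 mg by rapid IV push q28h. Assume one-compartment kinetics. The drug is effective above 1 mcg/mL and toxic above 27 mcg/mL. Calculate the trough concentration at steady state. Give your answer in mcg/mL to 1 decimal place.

1.6 mcg/mL

τ/t½ = 28/8 ≈ 3.5, so fraction remaining f = (1/2)^(28/8) ≈ 0.0884.
Accumulation ratio R = 1/(1 − f) ≈ 1/0.9116 ≈ 1.0970.
Each bolus raises the concentration by D/Vd = 2084/124 ≈ 16.806 mcg/mL.
Cmax,ss = C₀/(1 − f) ≈ 16.806/0.9116 ≈ 18.436 mcg/mL.
Steady-state trough Cmin,ss = Cmax,ss·f ≈ 18.436 × 0.0884 ≈ 1.630 mcg/mL.
Trough 1.6 mcg/mL vs MEC 1 mcg/mL: adequate.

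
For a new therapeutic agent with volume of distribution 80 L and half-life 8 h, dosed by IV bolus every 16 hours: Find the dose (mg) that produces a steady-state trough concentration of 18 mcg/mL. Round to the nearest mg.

4320 mg

τ/t½ = 16/8 ≈ 2, so f = (1/2)^(16/8) ≈ 0.250000.
Cmin,ss = (D/Vd)·f/(1−f), so D = Cmin,ss·Vd·(1−f)/f.
D = 18 × 80 × (1−f)/f ≈ 18 × 80 × 3.00000 ≈ 4320.00 mg.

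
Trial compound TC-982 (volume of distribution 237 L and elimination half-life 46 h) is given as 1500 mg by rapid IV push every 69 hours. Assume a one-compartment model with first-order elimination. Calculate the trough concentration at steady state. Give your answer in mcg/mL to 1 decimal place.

3.5 mcg/mL

Over one 69-h interval, 69/46 ≈ 1.5 half-lives elapse, leaving f ≈ 0.3536 of each dose.
Accumulation ratio R = 1/(1 − f) ≈ 1/0.6464 ≈ 1.5470.
Single-dose peak C₀ = D/Vd = 1500/237 ≈ 6.329 mcg/mL.
Cmax,ss = C₀/(1 − f) ≈ 6.329/0.6464 ≈ 9.791 mcg/mL.
One interval later, Cmin,ss = Cmax,ss·e^(−kτ) ≈ 9.791 × 0.3536 ≈ 3.462 mcg/mL.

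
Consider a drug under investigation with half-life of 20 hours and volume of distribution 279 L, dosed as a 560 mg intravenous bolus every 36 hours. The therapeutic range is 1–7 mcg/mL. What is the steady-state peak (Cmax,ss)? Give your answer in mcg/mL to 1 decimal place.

τ/t½ = 36/20 ≈ 1.8, so fraction remaining f = (1/2)^(36/20) ≈ 0.2872.
At steady state, accumulation factor R = 1/(1 − e^(−kτ)) ≈ 1.4029.
Single-dose peak C₀ = D/Vd = 560/279 ≈ 2.007 mcg/mL.
Steady-state peak Cmax,ss = C₀·R ≈ 2.007 × 1.4029 ≈ 2.816 mcg/mL.
Peak 2.8 mcg/mL vs MTC 7 mcg/mL: below toxic threshold.

2.8 mcg/mL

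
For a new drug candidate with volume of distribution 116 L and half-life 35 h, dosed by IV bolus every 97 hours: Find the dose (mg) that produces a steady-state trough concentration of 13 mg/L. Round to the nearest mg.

τ/t½ = 97/35 ≈ 2.7714, so f = (1/2)^(97/35) ≈ 0.146459.
Cmin,ss = (D/Vd)·f/(1−f), so D = Cmin,ss·Vd·(1−f)/f.
D = 13 × 116 × (1−f)/f ≈ 13 × 116 × 5.82785 ≈ 8788.40 mg.

8788 mg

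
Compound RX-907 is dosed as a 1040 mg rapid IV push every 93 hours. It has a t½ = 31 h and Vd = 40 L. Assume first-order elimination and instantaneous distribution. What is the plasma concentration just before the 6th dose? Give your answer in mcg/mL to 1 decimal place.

f = (1/2)^(τ/t½) = (1/2)^(93/31) ≈ 0.1250.
C₀ = D/Vd = 1040/40 ≈ 26.000 mcg/mL.
Before the 6th dose, 5 doses have been given. Superposition: Cmin = C₀·(f + f² + … + f^5).
≈ 26.000 × (0.1250 + 0.0156 + 0.0020 + 0.0002 + 0.0000) ≈ 26.000 × 0.1428 ≈ 3.713 mcg/mL.

3.7 mcg/mL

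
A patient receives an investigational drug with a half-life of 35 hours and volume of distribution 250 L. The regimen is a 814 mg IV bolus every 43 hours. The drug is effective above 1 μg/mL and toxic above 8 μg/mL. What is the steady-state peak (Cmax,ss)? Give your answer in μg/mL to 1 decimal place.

5.7 μg/mL

Over one 43-h interval, 43/35 ≈ 1.2286 half-lives elapse, leaving f ≈ 0.4267 of each dose.
At steady state, accumulation factor R = 1/(1 − e^(−kτ)) ≈ 1.7443.
Each bolus raises the concentration by D/Vd = 814/250 ≈ 3.256 μg/mL.
Steady-state peak Cmax,ss = C₀·R ≈ 3.256 × 1.7443 ≈ 5.679 μg/mL.
Peak 5.7 μg/mL vs MTC 8 μg/mL: below toxic threshold.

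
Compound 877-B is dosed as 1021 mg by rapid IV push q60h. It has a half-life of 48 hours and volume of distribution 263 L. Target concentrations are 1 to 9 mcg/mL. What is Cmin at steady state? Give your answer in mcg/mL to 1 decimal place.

2.8 mcg/mL

k = ln2/t½ = ln2/48 ≈ 0.014441 h⁻¹; fraction remaining f = e^(−kτ) = e^(−0.014441×60) ≈ 0.4204.
At steady state, accumulation factor R = 1/(1 − e^(−kτ)) ≈ 1.7253.
Each bolus raises the concentration by D/Vd = 1021/263 ≈ 3.882 mcg/mL.
Cmax,ss = C₀/(1 − f) ≈ 3.882/0.5796 ≈ 6.698 mcg/mL.
One interval later, Cmin,ss = Cmax,ss·e^(−kτ) ≈ 6.698 × 0.4204 ≈ 2.816 mcg/mL.
Trough 2.8 mcg/mL vs MEC 1 mcg/mL: adequate.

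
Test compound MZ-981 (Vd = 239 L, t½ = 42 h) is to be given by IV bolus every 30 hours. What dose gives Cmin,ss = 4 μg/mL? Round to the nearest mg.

τ/t½ = 30/42 ≈ 0.71429, so f = (1/2)^(30/42) ≈ 0.609507.
Cmin,ss = (D/Vd)·f/(1−f), so D = Cmin,ss·Vd·(1−f)/f.
D = 4 × 239 × (1−f)/f ≈ 4 × 239 × 0.64067 ≈ 612.48 mg.

612 mg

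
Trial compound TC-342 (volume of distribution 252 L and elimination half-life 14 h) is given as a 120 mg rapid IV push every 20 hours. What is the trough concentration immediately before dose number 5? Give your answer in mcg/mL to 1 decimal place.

0.3 mcg/mL

f = (1/2)^(τ/t½) = (1/2)^(20/14) ≈ 0.3715.
C₀ = D/Vd = 120/252 ≈ 0.476 mcg/mL.
Before the 5th dose, 4 doses have been given. Superposition: Cmin = C₀·(f + f² + … + f^4).
≈ 0.476 × (0.3715 + 0.1380 + 0.0513 + 0.0190) ≈ 0.476 × 0.5798 ≈ 0.276 mcg/mL.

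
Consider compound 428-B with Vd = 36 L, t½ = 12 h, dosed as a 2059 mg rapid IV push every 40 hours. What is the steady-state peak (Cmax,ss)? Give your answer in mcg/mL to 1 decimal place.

k = ln2/t½ = ln2/12 ≈ 0.057762 h⁻¹; fraction remaining f = e^(−kτ) = e^(−0.057762×40) ≈ 0.0992.
At steady state, accumulation factor R = 1/(1 − e^(−kτ)) ≈ 1.1101.
Each bolus raises the concentration by D/Vd = 2059/36 ≈ 57.194 mcg/mL.
Cmax,ss = C₀/(1 − f) ≈ 57.194/0.9008 ≈ 63.492 mcg/mL.

63.5 mcg/mL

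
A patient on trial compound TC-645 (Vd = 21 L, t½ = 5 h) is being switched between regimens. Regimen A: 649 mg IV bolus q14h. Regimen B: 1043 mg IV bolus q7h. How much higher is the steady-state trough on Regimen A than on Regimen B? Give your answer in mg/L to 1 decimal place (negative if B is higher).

Regimen A: f = (1/2)^(14/5) ≈ 0.1436; Cmin,ss = (649/21)·f/(1−f) ≈ 5.182 mg/L.
Regimen B: f = (1/2)^(7/5) ≈ 0.3789; Cmin,ss = (1043/21)·f/(1−f) ≈ 30.299 mg/L.
Difference ≈ 5.182 − 30.299 ≈ -25.117 mg/L.

-25.1 mg/L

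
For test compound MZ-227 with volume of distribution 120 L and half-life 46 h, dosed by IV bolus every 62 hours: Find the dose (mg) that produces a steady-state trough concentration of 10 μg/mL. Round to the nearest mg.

1854 mg

τ/t½ = 62/46 ≈ 1.3478, so f = (1/2)^(62/46) ≈ 0.392884.
Cmin,ss = (D/Vd)·f/(1−f), so D = Cmin,ss·Vd·(1−f)/f.
D = 10 × 120 × (1−f)/f ≈ 10 × 120 × 1.54528 ≈ 1854.34 mg.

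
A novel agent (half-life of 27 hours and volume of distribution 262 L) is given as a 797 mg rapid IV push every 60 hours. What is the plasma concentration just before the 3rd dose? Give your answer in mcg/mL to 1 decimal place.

0.8 mcg/mL

f = (1/2)^(τ/t½) = (1/2)^(60/27) ≈ 0.2143.
C₀ = D/Vd = 797/262 ≈ 3.042 mcg/mL.
Before the 3rd dose, 2 doses have been given. Superposition: Cmin = C₀·(f + f²).
≈ 3.042 × (0.2143 + 0.0459) ≈ 3.042 × 0.2602 ≈ 0.792 mcg/mL.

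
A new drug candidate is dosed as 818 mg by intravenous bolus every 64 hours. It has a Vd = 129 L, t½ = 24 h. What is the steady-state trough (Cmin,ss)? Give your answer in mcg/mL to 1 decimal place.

k = ln2/t½ = ln2/24 ≈ 0.028881 h⁻¹; fraction remaining f = e^(−kτ) = e^(−0.028881×64) ≈ 0.1575.
Accumulation ratio R = 1/(1 − f) ≈ 1/0.8425 ≈ 1.1869.
Single-dose peak C₀ = D/Vd = 818/129 ≈ 6.341 mcg/mL.
Cmax,ss = C₀/(1 − f) ≈ 6.341/0.8425 ≈ 7.526 mcg/mL.
Steady-state trough Cmin,ss = Cmax,ss·f ≈ 7.526 × 0.1575 ≈ 1.185 mcg/mL.

1.2 mcg/mL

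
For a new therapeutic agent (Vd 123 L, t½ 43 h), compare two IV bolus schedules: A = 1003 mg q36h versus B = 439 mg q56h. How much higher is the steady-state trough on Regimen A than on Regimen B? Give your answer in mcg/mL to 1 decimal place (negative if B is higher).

Regimen A: f = (1/2)^(36/43) ≈ 0.5597; Cmin,ss = (1003/123)·f/(1−f) ≈ 10.366 mcg/mL.
Regimen B: f = (1/2)^(56/43) ≈ 0.4055; Cmin,ss = (439/123)·f/(1−f) ≈ 2.434 mcg/mL.
Difference ≈ 10.366 − 2.434 ≈ 7.932 mcg/mL.

7.9 mcg/mL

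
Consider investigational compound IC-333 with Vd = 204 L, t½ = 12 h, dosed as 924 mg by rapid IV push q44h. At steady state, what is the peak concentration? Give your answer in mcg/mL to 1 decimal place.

k = ln2/t½ = ln2/12 ≈ 0.057762 h⁻¹; fraction remaining f = e^(−kτ) = e^(−0.057762×44) ≈ 0.0787.
At steady state, accumulation factor R = 1/(1 − e^(−kτ)) ≈ 1.0854.
Each bolus raises the concentration by D/Vd = 924/204 ≈ 4.529 mcg/mL.
Steady-state peak Cmax,ss = C₀·R ≈ 4.529 × 1.0854 ≈ 4.916 mcg/mL.

4.9 mcg/mL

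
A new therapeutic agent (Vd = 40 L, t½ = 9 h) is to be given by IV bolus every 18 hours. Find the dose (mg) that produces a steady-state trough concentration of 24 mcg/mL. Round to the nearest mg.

τ/t½ = 18/9 ≈ 2, so f = (1/2)^(18/9) ≈ 0.250000.
Cmin,ss = (D/Vd)·f/(1−f), so D = Cmin,ss·Vd·(1−f)/f.
D = 24 × 40 × (1−f)/f ≈ 24 × 40 × 3.00000 ≈ 2880.00 mg.

2880 mg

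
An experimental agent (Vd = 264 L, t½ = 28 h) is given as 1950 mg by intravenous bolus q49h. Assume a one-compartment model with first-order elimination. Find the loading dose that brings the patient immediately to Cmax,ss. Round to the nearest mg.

2775 mg

f = (1/2)^(49/28) ≈ 0.297302; accumulation ratio R = 1/(1−f) ≈ 1.42309.
Loading dose to hit Cmax,ss on first dose: D_load = D_maint·R ≈ 1950 × 1.42309 ≈ 2775.03 mg.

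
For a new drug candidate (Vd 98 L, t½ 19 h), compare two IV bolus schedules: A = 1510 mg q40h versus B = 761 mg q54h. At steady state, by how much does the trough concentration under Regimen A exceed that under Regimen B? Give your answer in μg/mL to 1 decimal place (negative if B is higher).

3.4 μg/mL

Regimen A: f = (1/2)^(40/19) ≈ 0.2324; Cmin,ss = (1510/98)·f/(1−f) ≈ 4.665 μg/mL.
Regimen B: f = (1/2)^(54/19) ≈ 0.1395; Cmin,ss = (761/98)·f/(1−f) ≈ 1.259 μg/mL.
Difference ≈ 4.665 − 1.259 ≈ 3.406 μg/mL.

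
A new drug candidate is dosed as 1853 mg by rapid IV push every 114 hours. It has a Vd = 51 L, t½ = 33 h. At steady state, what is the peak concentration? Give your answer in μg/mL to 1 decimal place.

Over one 114-h interval, 114/33 ≈ 3.4545 half-lives elapse, leaving f ≈ 0.0912 of each dose.
Accumulation ratio R = 1/(1 − f) ≈ 1/0.9088 ≈ 1.1004.
Each bolus raises the concentration by D/Vd = 1853/51 ≈ 36.333 μg/mL.
Steady-state peak Cmax,ss = C₀·R ≈ 36.333 × 1.1004 ≈ 39.981 μg/mL.

40.0 μg/mL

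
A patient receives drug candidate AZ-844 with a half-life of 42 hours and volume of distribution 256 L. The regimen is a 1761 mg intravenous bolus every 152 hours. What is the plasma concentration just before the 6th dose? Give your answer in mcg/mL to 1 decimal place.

0.6 mcg/mL

f = (1/2)^(τ/t½) = (1/2)^(152/42) ≈ 0.0814.
C₀ = D/Vd = 1761/256 ≈ 6.879 mcg/mL.
Before the 6th dose, 5 doses have been given. Superposition: Cmin = C₀·(f + f² + … + f^5).
≈ 6.879 × (0.0814 + 0.0066 + 0.0005 + 0.0000 + 0.0000) ≈ 6.879 × 0.0885 ≈ 0.609 mcg/mL.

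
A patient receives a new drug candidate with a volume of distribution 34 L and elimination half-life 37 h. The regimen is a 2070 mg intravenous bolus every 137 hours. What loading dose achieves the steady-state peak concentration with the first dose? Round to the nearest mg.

2242 mg

f = (1/2)^(137/37) ≈ 0.076803; accumulation ratio R = 1/(1−f) ≈ 1.08319.
Loading dose to hit Cmax,ss on first dose: D_load = D_maint·R ≈ 2070 × 1.08319 ≈ 2242.20 mg.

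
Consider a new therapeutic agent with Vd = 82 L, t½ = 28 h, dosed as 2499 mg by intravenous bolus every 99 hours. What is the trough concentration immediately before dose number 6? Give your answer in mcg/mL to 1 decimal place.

f = (1/2)^(τ/t½) = (1/2)^(99/28) ≈ 0.0862.
C₀ = D/Vd = 2499/82 ≈ 30.476 mcg/mL.
Before the 6th dose, 5 doses have been given. Superposition: Cmin = C₀·(f + f² + … + f^5).
≈ 30.476 × (0.0862 + 0.0074 + 0.0006 + 0.0001 + 0.0000) ≈ 30.476 × 0.0943 ≈ 2.874 mcg/mL.

2.9 mcg/mL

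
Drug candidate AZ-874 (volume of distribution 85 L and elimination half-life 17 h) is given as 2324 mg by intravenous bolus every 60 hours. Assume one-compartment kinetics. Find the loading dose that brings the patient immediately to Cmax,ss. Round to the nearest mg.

f = (1/2)^(60/17) ≈ 0.086605; accumulation ratio R = 1/(1−f) ≈ 1.09482.
Loading dose to hit Cmax,ss on first dose: D_load = D_maint·R ≈ 2324 × 1.09482 ≈ 2544.36 mg.

2544 mg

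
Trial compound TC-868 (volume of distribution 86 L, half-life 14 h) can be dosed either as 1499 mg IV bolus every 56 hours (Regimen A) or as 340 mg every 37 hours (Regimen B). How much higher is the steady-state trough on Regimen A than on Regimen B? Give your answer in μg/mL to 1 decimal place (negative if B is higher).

0.4 μg/mL

Regimen A: f = (1/2)^(56/14) ≈ 0.0625; Cmin,ss = (1499/86)·f/(1−f) ≈ 1.162 μg/mL.
Regimen B: f = (1/2)^(37/14) ≈ 0.1601; Cmin,ss = (340/86)·f/(1−f) ≈ 0.754 μg/mL.
Difference ≈ 1.162 − 0.754 ≈ 0.408 μg/mL.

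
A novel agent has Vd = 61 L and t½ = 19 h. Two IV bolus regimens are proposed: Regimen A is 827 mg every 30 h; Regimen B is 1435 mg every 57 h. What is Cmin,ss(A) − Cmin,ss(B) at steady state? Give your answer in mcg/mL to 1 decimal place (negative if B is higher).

3.5 mcg/mL

Regimen A: f = (1/2)^(30/19) ≈ 0.3347; Cmin,ss = (827/61)·f/(1−f) ≈ 6.820 mcg/mL.
Regimen B: f = (1/2)^(57/19) ≈ 0.1250; Cmin,ss = (1435/61)·f/(1−f) ≈ 3.361 mcg/mL.
Difference ≈ 6.820 − 3.361 ≈ 3.459 mcg/mL.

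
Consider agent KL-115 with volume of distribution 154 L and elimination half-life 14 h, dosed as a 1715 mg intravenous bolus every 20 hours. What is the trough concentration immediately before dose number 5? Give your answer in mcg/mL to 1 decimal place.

f = (1/2)^(τ/t½) = (1/2)^(20/14) ≈ 0.3715.
C₀ = D/Vd = 1715/154 ≈ 11.136 mcg/mL.
Before the 5th dose, 4 doses have been given. Superposition: Cmin = C₀·(f + f² + … + f^4).
≈ 11.136 × (0.3715 + 0.1380 + 0.0513 + 0.0190) ≈ 11.136 × 0.5798 ≈ 6.457 mcg/mL.

6.5 mcg/mL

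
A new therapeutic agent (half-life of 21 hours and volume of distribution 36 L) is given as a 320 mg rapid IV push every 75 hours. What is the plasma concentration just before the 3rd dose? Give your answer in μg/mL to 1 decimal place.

0.8 μg/mL

f = (1/2)^(τ/t½) = (1/2)^(75/21) ≈ 0.0841.
C₀ = D/Vd = 320/36 ≈ 8.889 μg/mL.
Before the 3rd dose, 2 doses have been given. Superposition: Cmin = C₀·(f + f²).
≈ 8.889 × (0.0841 + 0.0071) ≈ 8.889 × 0.0912 ≈ 0.811 μg/mL.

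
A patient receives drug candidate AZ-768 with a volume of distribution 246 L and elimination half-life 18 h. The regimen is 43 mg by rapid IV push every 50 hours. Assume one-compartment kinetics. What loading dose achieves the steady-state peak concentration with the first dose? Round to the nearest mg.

f = (1/2)^(50/18) ≈ 0.145816; accumulation ratio R = 1/(1−f) ≈ 1.17071.
Loading dose to hit Cmax,ss on first dose: D_load = D_maint·R ≈ 43 × 1.17071 ≈ 50.34 mg.

50 mg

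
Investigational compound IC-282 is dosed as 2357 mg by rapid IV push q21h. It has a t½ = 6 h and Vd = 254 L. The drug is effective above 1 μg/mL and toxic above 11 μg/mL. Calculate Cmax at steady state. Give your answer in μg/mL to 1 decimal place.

10.2 μg/mL

τ/t½ = 21/6 ≈ 3.5, so fraction remaining f = (1/2)^(21/6) ≈ 0.0884.
At steady state, accumulation factor R = 1/(1 − e^(−kτ)) ≈ 1.0970.
Single-dose peak C₀ = D/Vd = 2357/254 ≈ 9.280 μg/mL.
Steady-state peak Cmax,ss = C₀·R ≈ 9.280 × 1.0970 ≈ 10.180 μg/mL.
Peak 10.2 μg/mL vs MTC 11 μg/mL: below toxic threshold.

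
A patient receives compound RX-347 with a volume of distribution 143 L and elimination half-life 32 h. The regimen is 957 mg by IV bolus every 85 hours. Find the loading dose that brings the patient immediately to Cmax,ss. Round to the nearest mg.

f = (1/2)^(85/32) ≈ 0.158631; accumulation ratio R = 1/(1−f) ≈ 1.18854.
Loading dose to hit Cmax,ss on first dose: D_load = D_maint·R ≈ 957 × 1.18854 ≈ 1137.43 mg.

1137 mg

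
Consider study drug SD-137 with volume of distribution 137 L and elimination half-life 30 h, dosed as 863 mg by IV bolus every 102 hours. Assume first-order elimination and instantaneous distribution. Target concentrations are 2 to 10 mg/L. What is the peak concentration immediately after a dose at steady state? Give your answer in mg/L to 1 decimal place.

7.0 mg/L

τ/t½ = 102/30 ≈ 3.4, so fraction remaining f = (1/2)^(102/30) ≈ 0.0947.
Accumulation ratio R = 1/(1 − f) ≈ 1/0.9053 ≈ 1.1046.
Each bolus raises the concentration by D/Vd = 863/137 ≈ 6.299 mg/L.
Steady-state peak Cmax,ss = C₀·R ≈ 6.299 × 1.1046 ≈ 6.958 mg/L.
Peak 7.0 mg/L vs MTC 10 mg/L: below toxic threshold.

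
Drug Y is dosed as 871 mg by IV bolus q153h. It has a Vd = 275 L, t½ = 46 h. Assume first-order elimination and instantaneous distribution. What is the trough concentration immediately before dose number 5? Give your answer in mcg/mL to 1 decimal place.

f = (1/2)^(τ/t½) = (1/2)^(153/46) ≈ 0.0997.
C₀ = D/Vd = 871/275 ≈ 3.167 mcg/mL.
Before the 5th dose, 4 doses have been given. Superposition: Cmin = C₀·(f + f² + … + f^4).
≈ 3.167 × (0.0997 + 0.0099 + 0.0010 + 0.0001) ≈ 3.167 × 0.1107 ≈ 0.351 mcg/mL.

0.4 mcg/mL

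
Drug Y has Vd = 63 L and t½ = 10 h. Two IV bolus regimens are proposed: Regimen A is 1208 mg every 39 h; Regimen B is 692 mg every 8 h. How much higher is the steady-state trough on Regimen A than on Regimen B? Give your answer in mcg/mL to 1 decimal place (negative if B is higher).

-13.4 mcg/mL

Regimen A: f = (1/2)^(39/10) ≈ 0.0670; Cmin,ss = (1208/63)·f/(1−f) ≈ 1.377 mcg/mL.
Regimen B: f = (1/2)^(8/10) ≈ 0.5743; Cmin,ss = (692/63)·f/(1−f) ≈ 14.818 mcg/mL.
Difference ≈ 1.377 − 14.818 ≈ -13.441 mcg/mL.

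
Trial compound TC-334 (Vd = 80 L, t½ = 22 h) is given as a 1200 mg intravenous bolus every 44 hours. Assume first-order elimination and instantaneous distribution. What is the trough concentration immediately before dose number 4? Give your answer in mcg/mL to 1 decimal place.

4.9 mcg/mL

f = (1/2)^(τ/t½) = (1/2)^(44/22) ≈ 0.2500.
C₀ = D/Vd = 1200/80 ≈ 15.000 mcg/mL.
Before the 4th dose, 3 doses have been given. Superposition: Cmin = C₀·(f + f² + … + f^3).
≈ 15.000 × (0.2500 + 0.0625 + 0.0156) ≈ 15.000 × 0.3281 ≈ 4.921 mcg/mL.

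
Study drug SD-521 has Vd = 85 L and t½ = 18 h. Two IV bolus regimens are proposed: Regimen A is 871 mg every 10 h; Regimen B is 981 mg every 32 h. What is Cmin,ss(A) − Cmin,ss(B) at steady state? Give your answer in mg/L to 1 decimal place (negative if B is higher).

17.1 mg/L

Regimen A: f = (1/2)^(10/18) ≈ 0.6804; Cmin,ss = (871/85)·f/(1−f) ≈ 21.815 mg/L.
Regimen B: f = (1/2)^(32/18) ≈ 0.2916; Cmin,ss = (981/85)·f/(1−f) ≈ 4.751 mg/L.
Difference ≈ 21.815 − 4.751 ≈ 17.064 mg/L.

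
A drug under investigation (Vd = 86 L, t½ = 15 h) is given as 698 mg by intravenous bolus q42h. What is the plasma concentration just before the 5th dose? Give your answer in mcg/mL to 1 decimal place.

1.4 mcg/mL

f = (1/2)^(τ/t½) = (1/2)^(42/15) ≈ 0.1436.
C₀ = D/Vd = 698/86 ≈ 8.116 mcg/mL.
Before the 5th dose, 4 doses have been given. Superposition: Cmin = C₀·(f + f² + … + f^4).
≈ 8.116 × (0.1436 + 0.0206 + 0.0030 + 0.0004) ≈ 8.116 × 0.1676 ≈ 1.360 mcg/mL.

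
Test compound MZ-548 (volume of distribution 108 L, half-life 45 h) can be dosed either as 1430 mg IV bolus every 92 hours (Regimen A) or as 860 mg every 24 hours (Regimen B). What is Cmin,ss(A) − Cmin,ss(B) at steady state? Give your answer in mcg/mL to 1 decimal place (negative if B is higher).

Regimen A: f = (1/2)^(92/45) ≈ 0.2424; Cmin,ss = (1430/108)·f/(1−f) ≈ 4.236 mcg/mL.
Regimen B: f = (1/2)^(24/45) ≈ 0.6910; Cmin,ss = (860/108)·f/(1−f) ≈ 17.807 mcg/mL.
Difference ≈ 4.236 − 17.807 ≈ -13.571 mcg/mL.

-13.6 mcg/mL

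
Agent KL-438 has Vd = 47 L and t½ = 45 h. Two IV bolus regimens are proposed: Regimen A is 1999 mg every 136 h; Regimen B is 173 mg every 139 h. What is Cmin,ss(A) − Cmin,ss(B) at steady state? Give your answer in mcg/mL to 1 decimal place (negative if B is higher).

Regimen A: f = (1/2)^(136/45) ≈ 0.1231; Cmin,ss = (1999/47)·f/(1−f) ≈ 5.971 mcg/mL.
Regimen B: f = (1/2)^(139/45) ≈ 0.1175; Cmin,ss = (173/47)·f/(1−f) ≈ 0.490 mcg/mL.
Difference ≈ 5.971 − 0.490 ≈ 5.481 mcg/mL.

5.5 mcg/mL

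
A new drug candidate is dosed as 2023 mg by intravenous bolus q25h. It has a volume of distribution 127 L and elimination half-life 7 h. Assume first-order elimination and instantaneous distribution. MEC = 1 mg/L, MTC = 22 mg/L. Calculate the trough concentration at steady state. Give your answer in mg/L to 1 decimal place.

1.5 mg/L

τ/t½ = 25/7 ≈ 3.5714, so fraction remaining f = (1/2)^(25/7) ≈ 0.0841.
At steady state, accumulation factor R = 1/(1 − e^(−kτ)) ≈ 1.0918.
Single-dose peak C₀ = D/Vd = 2023/127 ≈ 15.929 mg/L.
Cmax,ss = C₀/(1 − f) ≈ 15.929/0.9159 ≈ 17.392 mg/L.
Steady-state trough Cmin,ss = Cmax,ss·f ≈ 17.392 × 0.0841 ≈ 1.463 mg/L.
Trough 1.5 mg/L vs MEC 1 mg/L: adequate.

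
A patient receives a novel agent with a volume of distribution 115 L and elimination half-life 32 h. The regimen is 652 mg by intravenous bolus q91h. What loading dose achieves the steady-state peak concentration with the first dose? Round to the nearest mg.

f = (1/2)^(91/32) ≈ 0.139298; accumulation ratio R = 1/(1−f) ≈ 1.16184.
Loading dose to hit Cmax,ss on first dose: D_load = D_maint·R ≈ 652 × 1.16184 ≈ 757.52 mg.

758 mg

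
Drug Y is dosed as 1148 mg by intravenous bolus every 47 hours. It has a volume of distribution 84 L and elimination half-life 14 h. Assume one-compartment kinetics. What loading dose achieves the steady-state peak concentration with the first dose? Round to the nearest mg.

1272 mg

f = (1/2)^(47/14) ≈ 0.097589; accumulation ratio R = 1/(1−f) ≈ 1.10814.
Loading dose to hit Cmax,ss on first dose: D_load = D_maint·R ≈ 1148 × 1.10814 ≈ 1272.14 mg.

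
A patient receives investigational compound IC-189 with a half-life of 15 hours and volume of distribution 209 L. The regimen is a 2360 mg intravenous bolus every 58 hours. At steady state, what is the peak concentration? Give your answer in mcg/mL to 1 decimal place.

k = ln2/t½ = ln2/15 ≈ 0.046210 h⁻¹; fraction remaining f = e^(−kτ) = e^(−0.046210×58) ≈ 0.0686.
At steady state, accumulation factor R = 1/(1 − e^(−kτ)) ≈ 1.0737.
Each bolus raises the concentration by D/Vd = 2360/209 ≈ 11.292 mcg/mL.
Cmax,ss = C₀/(1 − f) ≈ 11.292/0.9314 ≈ 12.124 mcg/mL.

12.1 mcg/mL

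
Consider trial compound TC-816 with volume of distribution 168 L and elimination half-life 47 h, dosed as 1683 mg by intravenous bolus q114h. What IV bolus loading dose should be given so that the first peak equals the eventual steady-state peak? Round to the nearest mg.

2068 mg

f = (1/2)^(114/47) ≈ 0.186141; accumulation ratio R = 1/(1−f) ≈ 1.22871.
Loading dose to hit Cmax,ss on first dose: D_load = D_maint·R ≈ 1683 × 1.22871 ≈ 2067.92 mg.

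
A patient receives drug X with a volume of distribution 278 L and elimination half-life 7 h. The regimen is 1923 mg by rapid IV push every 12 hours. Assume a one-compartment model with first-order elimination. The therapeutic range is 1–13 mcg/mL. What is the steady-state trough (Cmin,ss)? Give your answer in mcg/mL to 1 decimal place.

k = ln2/t½ = ln2/7 ≈ 0.099021 h⁻¹; fraction remaining f = e^(−kτ) = e^(−0.099021×12) ≈ 0.3048.
At steady state, accumulation factor R = 1/(1 − e^(−kτ)) ≈ 1.4384.
Each bolus raises the concentration by D/Vd = 1923/278 ≈ 6.917 mcg/mL.
Steady-state peak Cmax,ss = C₀·R ≈ 6.917 × 1.4384 ≈ 9.949 mcg/mL.
Steady-state trough Cmin,ss = Cmax,ss·f ≈ 9.949 × 0.3048 ≈ 3.032 mcg/mL.
Trough 3.0 mcg/mL vs MEC 1 mcg/mL: adequate.

3.0 mcg/mL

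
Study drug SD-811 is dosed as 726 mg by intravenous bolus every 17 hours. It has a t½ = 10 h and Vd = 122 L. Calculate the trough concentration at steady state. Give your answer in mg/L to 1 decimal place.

Over one 17-h interval, 17/10 ≈ 1.7 half-lives elapse, leaving f ≈ 0.3078 of each dose.
At steady state, accumulation factor R = 1/(1 − e^(−kτ)) ≈ 1.4447.
Each bolus raises the concentration by D/Vd = 726/122 ≈ 5.951 mg/L.
Steady-state peak Cmax,ss = C₀·R ≈ 5.951 × 1.4447 ≈ 8.597 mg/L.
One interval later, Cmin,ss = Cmax,ss·e^(−kτ) ≈ 8.597 × 0.3078 ≈ 2.646 mg/L.

2.6 mg/L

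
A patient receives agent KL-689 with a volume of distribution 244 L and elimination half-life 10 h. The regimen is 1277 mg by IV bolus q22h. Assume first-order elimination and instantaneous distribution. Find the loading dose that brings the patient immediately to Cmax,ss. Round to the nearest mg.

1632 mg

f = (1/2)^(22/10) ≈ 0.217638; accumulation ratio R = 1/(1−f) ≈ 1.27818.
Loading dose to hit Cmax,ss on first dose: D_load = D_maint·R ≈ 1277 × 1.27818 ≈ 1632.24 mg.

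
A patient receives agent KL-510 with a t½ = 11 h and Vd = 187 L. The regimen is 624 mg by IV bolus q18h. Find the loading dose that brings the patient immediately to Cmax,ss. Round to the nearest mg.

920 mg

f = (1/2)^(18/11) ≈ 0.321666; accumulation ratio R = 1/(1−f) ≈ 1.47420.
Loading dose to hit Cmax,ss on first dose: D_load = D_maint·R ≈ 624 × 1.47420 ≈ 919.90 mg.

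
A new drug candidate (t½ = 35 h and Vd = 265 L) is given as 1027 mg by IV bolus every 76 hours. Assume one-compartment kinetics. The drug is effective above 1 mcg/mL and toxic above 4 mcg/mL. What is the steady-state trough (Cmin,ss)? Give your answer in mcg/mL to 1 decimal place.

τ/t½ = 76/35 ≈ 2.1714, so fraction remaining f = (1/2)^(76/35) ≈ 0.2220.
Accumulation ratio R = 1/(1 − f) ≈ 1/0.7780 ≈ 1.2853.
Each bolus raises the concentration by D/Vd = 1027/265 ≈ 3.875 mcg/mL.
Cmax,ss = C₀/(1 − f) ≈ 3.875/0.7780 ≈ 4.981 mcg/mL.
One interval later, Cmin,ss = Cmax,ss·e^(−kτ) ≈ 4.981 × 0.2220 ≈ 1.106 mcg/mL.
Trough 1.1 mcg/mL vs MEC 1 mcg/mL: adequate.

1.1 mcg/mL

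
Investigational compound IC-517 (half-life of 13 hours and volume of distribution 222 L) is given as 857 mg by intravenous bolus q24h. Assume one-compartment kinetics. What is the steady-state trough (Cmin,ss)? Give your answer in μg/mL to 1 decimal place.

k = ln2/t½ = ln2/13 ≈ 0.053319 h⁻¹; fraction remaining f = e^(−kτ) = e^(−0.053319×24) ≈ 0.2781.
Single-dose peak C₀ = D/Vd = 857/222 ≈ 3.860 μg/mL.
Steady-state trough Cmin,ss = C₀·f/(1−f) ≈ 3.860 × 0.2781/0.7219 ≈ 1.487 μg/mL.

1.5 μg/mL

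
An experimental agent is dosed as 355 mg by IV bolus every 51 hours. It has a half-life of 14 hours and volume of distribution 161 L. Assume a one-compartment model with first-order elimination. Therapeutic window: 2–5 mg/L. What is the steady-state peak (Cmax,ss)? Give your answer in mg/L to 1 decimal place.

2.4 mg/L

Over one 51-h interval, 51/14 ≈ 3.6429 half-lives elapse, leaving f ≈ 0.0801 of each dose.
At steady state, accumulation factor R = 1/(1 − e^(−kτ)) ≈ 1.0871.
Single-dose peak C₀ = D/Vd = 355/161 ≈ 2.205 mg/L.
Steady-state peak Cmax,ss = C₀·R ≈ 2.205 × 1.0871 ≈ 2.397 mg/L.
Peak 2.4 mg/L vs MTC 5 mg/L: below toxic threshold.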